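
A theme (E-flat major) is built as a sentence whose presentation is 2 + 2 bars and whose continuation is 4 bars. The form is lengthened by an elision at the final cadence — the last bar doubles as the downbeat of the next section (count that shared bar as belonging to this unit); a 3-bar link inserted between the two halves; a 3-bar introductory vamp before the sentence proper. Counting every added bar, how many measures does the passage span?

Basic sentence: 2 + 2 + 4 = 8 bars.
8 (basic form) + 3 (link) + 3 (introduction) = 14.
The elision shares a bar with the next section but does not change this unit's count.

14 measures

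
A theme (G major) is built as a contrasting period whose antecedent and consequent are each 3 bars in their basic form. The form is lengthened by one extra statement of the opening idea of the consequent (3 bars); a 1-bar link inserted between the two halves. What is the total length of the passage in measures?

Basic contrasting period: 3 + 3 = 6 bars.
6 (basic form) + 3 (extra statement) + 1 (link) = 10.

10 measures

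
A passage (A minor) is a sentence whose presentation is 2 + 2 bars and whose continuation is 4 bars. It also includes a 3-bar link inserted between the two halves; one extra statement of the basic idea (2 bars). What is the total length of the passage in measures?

13 measures

Basic sentence: 2 + 2 + 4 = 8 bars.
8 (basic form) + 3 (link) + 2 (extra statement) = 13.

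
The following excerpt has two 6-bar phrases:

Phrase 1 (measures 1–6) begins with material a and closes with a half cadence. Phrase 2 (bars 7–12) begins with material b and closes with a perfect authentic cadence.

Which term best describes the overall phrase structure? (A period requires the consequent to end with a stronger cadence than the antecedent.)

Phrase 1 ends with a half cadence (weaker) and phrase 2 with a perfect authentic cadence (stronger): antecedent + consequent = a period.
The two phrases open with different material (a / b), so the period is contrasting.

contrasting period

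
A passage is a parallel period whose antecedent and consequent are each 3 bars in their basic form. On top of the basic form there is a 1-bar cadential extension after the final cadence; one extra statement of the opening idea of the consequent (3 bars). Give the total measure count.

Basic parallel period: 3 + 3 = 6 bars.
6 (basic form) + 1 (cadential extension) + 3 (extra statement) = 10.

10 measures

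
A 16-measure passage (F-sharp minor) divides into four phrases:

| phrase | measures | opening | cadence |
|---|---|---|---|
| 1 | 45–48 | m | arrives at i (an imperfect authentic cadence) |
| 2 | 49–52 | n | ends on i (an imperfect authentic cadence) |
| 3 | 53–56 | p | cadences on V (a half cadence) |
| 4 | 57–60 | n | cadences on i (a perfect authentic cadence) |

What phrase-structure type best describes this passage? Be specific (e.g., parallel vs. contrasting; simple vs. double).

Four phrases in two halves: the first half (measures 45–52) ends with an imperfect authentic cadence, the second (measures 53-60) with a perfect authentic cadence — a large antecedent–consequent pair, i.e. a double period.
Phrase 3 begins with different material from phrase 1, making it contrasting.

contrasting double period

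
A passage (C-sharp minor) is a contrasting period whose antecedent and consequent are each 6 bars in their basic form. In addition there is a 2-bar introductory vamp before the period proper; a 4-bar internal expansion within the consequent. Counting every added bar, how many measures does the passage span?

Basic contrasting period: 6 + 6 = 12 bars.
12 (basic form) + 2 (introduction) + 4 (internal expansion) = 18.

18 measures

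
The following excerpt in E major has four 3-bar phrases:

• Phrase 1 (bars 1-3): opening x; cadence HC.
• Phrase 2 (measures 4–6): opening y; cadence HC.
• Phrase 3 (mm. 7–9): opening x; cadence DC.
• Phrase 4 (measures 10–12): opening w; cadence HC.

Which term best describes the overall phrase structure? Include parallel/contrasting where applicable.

Phrase 4 ends with a half cadence, no stronger than phrase 2's half cadence, so the four phrases do not form a double period; nor do phrases 3–4 duplicate 1–2, so it is not a repeated period. With no phrase reaching a conclusive cadence, the passage is a phrase group.

phrase group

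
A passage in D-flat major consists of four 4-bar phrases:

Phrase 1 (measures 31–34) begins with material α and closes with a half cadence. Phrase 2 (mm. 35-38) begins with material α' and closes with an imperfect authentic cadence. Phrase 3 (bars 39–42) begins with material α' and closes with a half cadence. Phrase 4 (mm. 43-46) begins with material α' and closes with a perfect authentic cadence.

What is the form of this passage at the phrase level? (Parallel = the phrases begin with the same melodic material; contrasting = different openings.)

parallel double period

Four phrases in two halves: the first half (measures 31–38) ends with an imperfect authentic cadence, the second (measures 39–46) with a perfect authentic cadence — a large antecedent–consequent pair, i.e. a double period.
Phrase 3 begins with the same material as phrase 1, making it parallel.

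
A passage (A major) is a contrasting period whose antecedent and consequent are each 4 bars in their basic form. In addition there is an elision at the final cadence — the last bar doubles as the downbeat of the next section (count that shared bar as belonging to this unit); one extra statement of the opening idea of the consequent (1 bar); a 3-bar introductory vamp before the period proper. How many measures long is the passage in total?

Basic contrasting period: 4 + 4 = 8 bars.
8 (basic form) + 1 (extra statement) + 3 (introduction) = 12.
The elision shares a bar with the next section but does not change this unit's count.

12 measures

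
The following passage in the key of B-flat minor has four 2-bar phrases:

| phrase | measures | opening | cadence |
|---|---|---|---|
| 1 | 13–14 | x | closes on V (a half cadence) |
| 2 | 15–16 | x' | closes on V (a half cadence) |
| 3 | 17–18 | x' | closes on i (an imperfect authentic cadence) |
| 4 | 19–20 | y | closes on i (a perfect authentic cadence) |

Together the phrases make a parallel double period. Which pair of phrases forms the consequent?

In a double period the first pair of phrases (ending half cadence) is the large antecedent and the second pair (ending perfect authentic cadence) is the large consequent; the consequent is phrases 3 and 4.

phrases 3 and 4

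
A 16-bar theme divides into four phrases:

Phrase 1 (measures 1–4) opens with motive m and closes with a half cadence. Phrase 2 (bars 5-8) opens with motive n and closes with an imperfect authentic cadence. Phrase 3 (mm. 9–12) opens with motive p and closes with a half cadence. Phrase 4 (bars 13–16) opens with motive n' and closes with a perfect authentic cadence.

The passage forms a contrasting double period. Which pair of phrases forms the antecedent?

In a double period the first pair of phrases (ending imperfect authentic cadence) is the large antecedent and the second pair (ending perfect authentic cadence) is the large consequent; the antecedent is phrases 1 and 2.

phrases 1 and 2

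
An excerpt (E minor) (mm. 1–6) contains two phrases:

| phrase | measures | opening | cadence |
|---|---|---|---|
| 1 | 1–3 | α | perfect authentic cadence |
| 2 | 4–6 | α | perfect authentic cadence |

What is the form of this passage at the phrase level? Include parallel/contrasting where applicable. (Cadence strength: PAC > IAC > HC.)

Both phrases have the same opening (α) and the same cadence (perfect authentic cadence): the second is a restatement, not a consequent, so this is a repeated phrase rather than a period.

repeated phrase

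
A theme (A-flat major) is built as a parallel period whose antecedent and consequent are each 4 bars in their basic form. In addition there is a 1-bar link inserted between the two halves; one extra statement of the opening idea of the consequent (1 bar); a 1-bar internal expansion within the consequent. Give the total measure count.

11 measures

Basic parallel period: 4 + 4 = 8 bars.
8 (basic form) + 1 (link) + 1 (extra statement) + 1 (internal expansion) = 11.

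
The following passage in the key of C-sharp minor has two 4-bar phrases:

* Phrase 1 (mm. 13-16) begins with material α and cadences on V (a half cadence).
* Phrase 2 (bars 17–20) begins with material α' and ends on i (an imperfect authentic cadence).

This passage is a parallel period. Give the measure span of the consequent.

The antecedent is the phrase ending with the weaker cadence (half cadence, phrase 1) and the consequent the one ending more conclusively (imperfect authentic cadence, phrase 2); the consequent is mm. 17-20.

measures 17–20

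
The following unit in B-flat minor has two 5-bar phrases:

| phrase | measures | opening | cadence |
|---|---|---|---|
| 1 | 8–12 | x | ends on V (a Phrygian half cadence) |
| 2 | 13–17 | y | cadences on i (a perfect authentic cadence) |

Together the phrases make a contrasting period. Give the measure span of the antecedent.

measures 8–12

The phrase ending with the weaker cadence (Phrygian half cadence) is the antecedent; the one ending more conclusively (perfect authentic cadence) is the consequent. The antecedent is measures 8–12.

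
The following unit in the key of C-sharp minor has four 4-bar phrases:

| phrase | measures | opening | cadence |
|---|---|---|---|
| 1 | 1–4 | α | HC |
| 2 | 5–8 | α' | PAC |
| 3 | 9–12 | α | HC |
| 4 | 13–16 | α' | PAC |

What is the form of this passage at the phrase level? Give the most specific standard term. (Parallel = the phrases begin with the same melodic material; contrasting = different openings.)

repeated period

The cadence pattern HC–PAC–HC–PAC is weak–strong twice, and phrases 3–4 restate phrases 1–2: a period heard twice, not a double period (which would end weakly at phrase 2).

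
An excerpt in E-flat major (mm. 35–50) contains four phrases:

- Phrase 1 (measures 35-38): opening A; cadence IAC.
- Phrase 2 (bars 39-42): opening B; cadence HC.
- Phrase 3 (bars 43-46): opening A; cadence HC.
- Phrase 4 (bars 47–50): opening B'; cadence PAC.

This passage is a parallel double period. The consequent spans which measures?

In a double period the four phrases pair into a large antecedent (phrases 1–2, ending half cadence) and a large consequent (phrases 3–4, ending perfect authentic cadence). The consequent spans mm. 43–50.

measures 43–50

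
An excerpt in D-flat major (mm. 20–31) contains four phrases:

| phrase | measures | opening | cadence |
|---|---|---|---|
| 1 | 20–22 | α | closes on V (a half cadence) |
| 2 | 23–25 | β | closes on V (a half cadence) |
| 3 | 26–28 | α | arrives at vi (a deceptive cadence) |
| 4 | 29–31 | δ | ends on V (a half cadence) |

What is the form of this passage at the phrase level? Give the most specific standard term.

Phrase 4 ends with a half cadence, no stronger than phrase 2's half cadence, so the four phrases do not form a double period; nor do phrases 3–4 duplicate 1–2, so it is not a repeated period. With no phrase reaching a conclusive cadence, the passage is a phrase group.

phrase group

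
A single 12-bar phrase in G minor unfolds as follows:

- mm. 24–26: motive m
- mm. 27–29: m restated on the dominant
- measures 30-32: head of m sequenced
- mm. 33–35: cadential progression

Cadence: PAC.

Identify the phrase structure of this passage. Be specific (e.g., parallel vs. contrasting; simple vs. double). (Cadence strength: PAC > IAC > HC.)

Basic idea (bars 24–26) + its repetition (mm. 27-29) form the presentation; fragmentation and cadence (mm. 30–35) form the continuation — the 12-bar whole is a sentence.

sentence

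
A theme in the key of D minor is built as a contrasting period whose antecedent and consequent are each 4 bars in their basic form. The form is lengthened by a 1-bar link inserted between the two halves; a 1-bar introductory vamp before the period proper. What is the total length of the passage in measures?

Basic contrasting period: 4 + 4 = 8 bars.
8 (basic form) + 1 (link) + 1 (introduction) = 10.

10 measures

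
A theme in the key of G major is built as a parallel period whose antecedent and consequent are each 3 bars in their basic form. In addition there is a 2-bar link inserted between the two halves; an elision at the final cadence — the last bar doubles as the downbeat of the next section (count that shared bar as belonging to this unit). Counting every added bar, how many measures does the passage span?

Basic parallel period: 3 + 3 = 6 bars.
6 (basic form) + 2 (link) = 8.
The elision shares a bar with the next section but does not change this unit's count.

8 measures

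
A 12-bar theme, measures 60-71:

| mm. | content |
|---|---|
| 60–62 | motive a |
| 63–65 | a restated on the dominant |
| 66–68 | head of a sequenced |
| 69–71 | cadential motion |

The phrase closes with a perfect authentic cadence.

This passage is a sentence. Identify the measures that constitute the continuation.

After the presentation (measures 60-65), the continuation covers the fragmentation through the cadence: mm. 66–71.

measures 66–71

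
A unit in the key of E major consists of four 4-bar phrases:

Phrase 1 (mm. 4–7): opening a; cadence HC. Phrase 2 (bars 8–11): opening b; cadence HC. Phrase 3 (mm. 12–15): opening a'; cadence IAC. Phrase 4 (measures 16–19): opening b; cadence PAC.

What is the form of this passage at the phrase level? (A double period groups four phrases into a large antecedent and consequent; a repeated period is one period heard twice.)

parallel double period

Four phrases in two halves: the first half (measures 4–11) ends with a half cadence, the second (bars 12–19) with a perfect authentic cadence — a large antecedent–consequent pair, i.e. a double period.
Phrase 3 begins with the same material as phrase 1, making it parallel.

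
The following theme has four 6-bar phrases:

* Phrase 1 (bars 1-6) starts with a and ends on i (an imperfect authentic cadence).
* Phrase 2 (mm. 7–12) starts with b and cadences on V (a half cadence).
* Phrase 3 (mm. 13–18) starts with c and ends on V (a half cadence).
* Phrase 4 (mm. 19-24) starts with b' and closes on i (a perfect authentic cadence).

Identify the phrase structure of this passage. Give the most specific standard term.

Four phrases in two halves: the first half (mm. 1-12) ends with a half cadence, the second (bars 13–24) with a perfect authentic cadence — a large antecedent–consequent pair, i.e. a double period.
Phrase 3 begins with different material from phrase 1, making it contrasting.

contrasting double period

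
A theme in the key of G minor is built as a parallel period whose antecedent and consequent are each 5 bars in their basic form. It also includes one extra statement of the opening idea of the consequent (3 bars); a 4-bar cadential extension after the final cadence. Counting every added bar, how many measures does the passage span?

17 measures

Basic parallel period: 5 + 5 = 10 bars.
10 (basic form) + 3 (extra statement) + 4 (cadential extension) = 17.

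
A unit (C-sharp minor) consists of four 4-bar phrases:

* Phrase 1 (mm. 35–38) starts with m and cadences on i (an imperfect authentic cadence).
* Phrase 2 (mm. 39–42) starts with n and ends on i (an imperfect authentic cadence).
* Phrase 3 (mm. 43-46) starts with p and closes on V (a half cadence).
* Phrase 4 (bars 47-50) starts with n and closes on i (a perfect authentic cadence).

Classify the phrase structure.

contrasting double period

Four phrases in two halves: the first half (measures 35-42) ends with an imperfect authentic cadence, the second (measures 43-50) with a perfect authentic cadence — a large antecedent–consequent pair, i.e. a double period.
Phrase 3 begins with different material from phrase 1, making it contrasting.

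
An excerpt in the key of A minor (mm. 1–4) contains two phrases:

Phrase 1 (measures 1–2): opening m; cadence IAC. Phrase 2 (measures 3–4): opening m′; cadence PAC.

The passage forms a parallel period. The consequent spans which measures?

The antecedent is the phrase ending with the weaker cadence (imperfect authentic cadence, phrase 1) and the consequent the one ending more conclusively (perfect authentic cadence, phrase 2); the consequent is measures 3–4.

measures 3–4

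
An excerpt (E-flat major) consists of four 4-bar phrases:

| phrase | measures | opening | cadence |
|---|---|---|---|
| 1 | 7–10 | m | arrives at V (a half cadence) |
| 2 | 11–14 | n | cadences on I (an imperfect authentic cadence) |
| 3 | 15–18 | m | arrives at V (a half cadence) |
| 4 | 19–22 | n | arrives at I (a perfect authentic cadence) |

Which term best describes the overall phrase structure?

parallel double period

Four phrases in two halves: the first half (measures 7–14) ends with an imperfect authentic cadence, the second (measures 15–22) with a perfect authentic cadence — a large antecedent–consequent pair, i.e. a double period.
Phrase 3 begins with the same material as phrase 1, making it parallel.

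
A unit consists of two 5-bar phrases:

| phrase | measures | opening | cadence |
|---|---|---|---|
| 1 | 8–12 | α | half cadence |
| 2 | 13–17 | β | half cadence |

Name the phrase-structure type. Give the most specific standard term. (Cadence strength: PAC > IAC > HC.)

phrase group

The second phrase closes with a half cadence, which is not stronger than the first phrase's half cadence; without a weak→strong cadential pair there is no antecedent–consequent relationship, so this is a phrase group rather than a period.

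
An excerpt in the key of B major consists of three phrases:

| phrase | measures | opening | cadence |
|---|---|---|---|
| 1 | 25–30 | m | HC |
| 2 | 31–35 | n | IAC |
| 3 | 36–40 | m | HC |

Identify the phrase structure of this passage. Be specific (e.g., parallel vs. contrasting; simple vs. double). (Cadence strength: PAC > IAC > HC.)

phrase group

The final phrase closes with a half cadence, which is not stronger than the preceding imperfect authentic cadence; the 3 phrases lack an overall antecedent–consequent design and so form a phrase group.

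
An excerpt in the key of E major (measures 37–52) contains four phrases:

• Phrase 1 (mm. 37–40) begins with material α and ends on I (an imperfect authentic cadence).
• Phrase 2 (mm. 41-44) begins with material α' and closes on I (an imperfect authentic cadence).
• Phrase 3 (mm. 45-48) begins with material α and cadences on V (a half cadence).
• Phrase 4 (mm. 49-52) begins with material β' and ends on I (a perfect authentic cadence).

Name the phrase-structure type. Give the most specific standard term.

Four phrases in two halves: the first half (measures 37-44) ends with an imperfect authentic cadence, the second (mm. 45–52) with a perfect authentic cadence — a large antecedent–consequent pair, i.e. a double period.
Phrase 3 begins with the same material as phrase 1, making it parallel.

parallel double period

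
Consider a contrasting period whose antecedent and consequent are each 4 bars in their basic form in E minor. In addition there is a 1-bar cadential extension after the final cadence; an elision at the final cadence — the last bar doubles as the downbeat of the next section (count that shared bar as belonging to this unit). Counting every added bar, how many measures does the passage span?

9 measures

Basic contrasting period: 4 + 4 = 8 bars.
8 (basic form) + 1 (cadential extension) = 9.
The elision shares a bar with the next section but does not change this unit's count.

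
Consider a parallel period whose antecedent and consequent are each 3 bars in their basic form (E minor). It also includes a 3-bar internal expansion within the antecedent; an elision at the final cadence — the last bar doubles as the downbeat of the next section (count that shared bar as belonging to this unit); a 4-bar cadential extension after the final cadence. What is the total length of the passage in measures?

Basic parallel period: 3 + 3 = 6 bars.
6 (basic form) + 3 (internal expansion) + 4 (cadential extension) = 13.
The elision shares a bar with the next section but does not change this unit's count.

13 measures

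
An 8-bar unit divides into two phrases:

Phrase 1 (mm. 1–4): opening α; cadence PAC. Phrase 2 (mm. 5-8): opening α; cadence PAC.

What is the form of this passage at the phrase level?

Both phrases have the same opening (α) and the same cadence (perfect authentic cadence): the second is a restatement, not a consequent, so this is a repeated phrase rather than a period.

repeated phrase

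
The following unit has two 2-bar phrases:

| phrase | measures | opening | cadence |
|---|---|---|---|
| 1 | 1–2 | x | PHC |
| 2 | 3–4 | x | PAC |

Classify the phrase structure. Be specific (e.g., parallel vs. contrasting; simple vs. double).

parallel period

Phrase 1 ends with a Phrygian half cadence (weaker) and phrase 2 with a perfect authentic cadence (stronger): antecedent + consequent = a period.
The two phrases open with the same material (x / x), so the period is parallel.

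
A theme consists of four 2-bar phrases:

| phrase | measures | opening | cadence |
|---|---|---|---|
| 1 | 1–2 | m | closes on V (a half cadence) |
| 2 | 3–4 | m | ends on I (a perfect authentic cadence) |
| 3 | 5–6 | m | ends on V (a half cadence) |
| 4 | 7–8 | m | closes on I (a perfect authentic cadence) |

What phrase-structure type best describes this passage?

The cadence pattern HC–PAC–HC–PAC is weak–strong twice, and phrases 3–4 restate phrases 1–2: a period heard twice, not a double period (which would end weakly at phrase 2).

repeated period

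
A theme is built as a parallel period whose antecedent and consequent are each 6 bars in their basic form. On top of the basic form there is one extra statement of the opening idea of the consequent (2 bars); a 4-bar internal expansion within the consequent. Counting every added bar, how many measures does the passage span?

Basic parallel period: 6 + 6 = 12 bars.
12 (basic form) + 2 (extra statement) + 4 (internal expansion) = 18.

18 measures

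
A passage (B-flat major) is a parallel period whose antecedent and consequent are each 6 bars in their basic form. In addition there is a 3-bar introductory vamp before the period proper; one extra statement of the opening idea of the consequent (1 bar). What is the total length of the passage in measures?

Basic parallel period: 6 + 6 = 12 bars.
12 (basic form) + 3 (introduction) + 1 (extra statement) = 16.

16 measures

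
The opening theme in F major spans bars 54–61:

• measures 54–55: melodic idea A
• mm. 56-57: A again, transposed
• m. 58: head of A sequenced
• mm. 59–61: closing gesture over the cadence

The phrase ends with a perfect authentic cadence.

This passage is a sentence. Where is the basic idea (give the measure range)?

measures 54–55

The presentation of a sentence is the basic idea (mm. 54–55) plus its repetition (mm. 56-57); the basic idea is therefore bars 54–55.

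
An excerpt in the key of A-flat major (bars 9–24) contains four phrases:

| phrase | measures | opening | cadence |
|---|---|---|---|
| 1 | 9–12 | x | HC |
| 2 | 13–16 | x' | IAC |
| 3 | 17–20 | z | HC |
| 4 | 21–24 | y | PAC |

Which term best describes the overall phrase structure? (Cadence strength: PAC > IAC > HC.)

contrasting double period

Four phrases in two halves: the first half (measures 9-16) ends with an imperfect authentic cadence, the second (mm. 17–24) with a perfect authentic cadence — a large antecedent–consequent pair, i.e. a double period.
Phrase 3 begins with different material from phrase 1, making it contrasting.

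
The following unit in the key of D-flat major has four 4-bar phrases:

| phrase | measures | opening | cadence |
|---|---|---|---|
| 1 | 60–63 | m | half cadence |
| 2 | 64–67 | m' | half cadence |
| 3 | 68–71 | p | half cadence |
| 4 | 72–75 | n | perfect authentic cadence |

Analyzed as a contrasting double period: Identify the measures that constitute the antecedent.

In a double period the four phrases pair into a large antecedent (phrases 1–2, ending half cadence) and a large consequent (phrases 3–4, ending perfect authentic cadence). The antecedent spans bars 60-67.

measures 60–67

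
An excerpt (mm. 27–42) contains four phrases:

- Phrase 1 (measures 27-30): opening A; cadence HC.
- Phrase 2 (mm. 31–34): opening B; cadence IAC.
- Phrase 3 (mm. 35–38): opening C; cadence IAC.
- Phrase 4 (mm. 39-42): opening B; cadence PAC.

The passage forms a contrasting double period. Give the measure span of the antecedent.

measures 27–34

In a double period the first pair of phrases (ending imperfect authentic cadence) is the large antecedent and the second pair (ending perfect authentic cadence) is the large consequent; the antecedent is measures 27–34.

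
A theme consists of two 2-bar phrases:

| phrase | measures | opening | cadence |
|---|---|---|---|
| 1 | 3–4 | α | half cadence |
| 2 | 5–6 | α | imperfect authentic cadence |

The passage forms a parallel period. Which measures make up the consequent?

measures 5–6

The antecedent is the phrase ending with the weaker cadence (half cadence, phrase 1) and the consequent the one ending more conclusively (imperfect authentic cadence, phrase 2); the consequent is mm. 5–6.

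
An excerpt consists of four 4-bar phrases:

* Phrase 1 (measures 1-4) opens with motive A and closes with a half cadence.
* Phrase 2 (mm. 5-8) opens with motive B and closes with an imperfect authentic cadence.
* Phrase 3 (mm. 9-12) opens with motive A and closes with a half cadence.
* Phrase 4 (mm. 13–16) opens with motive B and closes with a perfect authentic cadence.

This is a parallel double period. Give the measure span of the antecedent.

In a double period the first pair of phrases (ending imperfect authentic cadence) is the large antecedent and the second pair (ending perfect authentic cadence) is the large consequent; the antecedent is measures 1–8.

measures 1–8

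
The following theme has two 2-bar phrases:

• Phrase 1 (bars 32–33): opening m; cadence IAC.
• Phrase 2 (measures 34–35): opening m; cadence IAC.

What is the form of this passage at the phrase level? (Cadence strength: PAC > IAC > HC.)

Both phrases have the same opening (m) and the same cadence (imperfect authentic cadence): the second is a restatement, not a consequent, so this is a repeated phrase rather than a period.

repeated phrase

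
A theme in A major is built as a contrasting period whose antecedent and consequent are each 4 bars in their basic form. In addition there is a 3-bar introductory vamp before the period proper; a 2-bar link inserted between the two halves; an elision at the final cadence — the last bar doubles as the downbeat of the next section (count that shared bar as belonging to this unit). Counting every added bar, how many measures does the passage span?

13 measures

Basic contrasting period: 4 + 4 = 8 bars.
8 (basic form) + 3 (introduction) + 2 (link) = 13.
The elision shares a bar with the next section but does not change this unit's count.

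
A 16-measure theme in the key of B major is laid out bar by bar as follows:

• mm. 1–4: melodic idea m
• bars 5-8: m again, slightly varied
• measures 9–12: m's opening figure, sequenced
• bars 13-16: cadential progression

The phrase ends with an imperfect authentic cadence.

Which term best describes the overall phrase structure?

sentence

Basic idea (mm. 1–4) + its repetition (measures 5–8) form the presentation; fragmentation and cadence (measures 9–16) form the continuation — the 16-bar whole is a sentence.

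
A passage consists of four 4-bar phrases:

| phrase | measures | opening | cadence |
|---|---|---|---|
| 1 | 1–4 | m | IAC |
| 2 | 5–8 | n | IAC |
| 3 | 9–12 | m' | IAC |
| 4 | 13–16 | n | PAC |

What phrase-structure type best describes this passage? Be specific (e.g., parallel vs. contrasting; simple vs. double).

parallel double period

Four phrases in two halves: the first half (bars 1–8) ends with an imperfect authentic cadence, the second (bars 9–16) with a perfect authentic cadence — a large antecedent–consequent pair, i.e. a double period.
Phrase 3 begins with the same material as phrase 1, making it parallel.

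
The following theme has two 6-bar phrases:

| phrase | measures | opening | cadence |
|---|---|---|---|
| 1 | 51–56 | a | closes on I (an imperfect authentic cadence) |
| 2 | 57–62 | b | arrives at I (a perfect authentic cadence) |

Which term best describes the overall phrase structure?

contrasting period

Phrase 1 ends with an imperfect authentic cadence (weaker) and phrase 2 with a perfect authentic cadence (stronger): antecedent + consequent = a period.
The two phrases open with different material (a / b), so the period is contrasting.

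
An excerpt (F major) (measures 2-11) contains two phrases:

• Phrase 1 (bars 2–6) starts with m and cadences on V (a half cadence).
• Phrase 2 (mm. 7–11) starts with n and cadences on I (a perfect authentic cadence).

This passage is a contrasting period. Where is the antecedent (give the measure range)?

measures 2–6

The antecedent is the phrase ending with the weaker cadence (half cadence, phrase 1) and the consequent the one ending more conclusively (perfect authentic cadence, phrase 2); the antecedent is mm. 2-6.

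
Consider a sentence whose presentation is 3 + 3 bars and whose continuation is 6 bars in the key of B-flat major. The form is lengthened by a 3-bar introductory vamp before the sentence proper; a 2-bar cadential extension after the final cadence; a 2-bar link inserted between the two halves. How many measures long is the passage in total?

19 measures

Basic sentence: 3 + 3 + 6 = 12 bars.
12 (basic form) + 3 (introduction) + 2 (cadential extension) + 2 (link) = 19.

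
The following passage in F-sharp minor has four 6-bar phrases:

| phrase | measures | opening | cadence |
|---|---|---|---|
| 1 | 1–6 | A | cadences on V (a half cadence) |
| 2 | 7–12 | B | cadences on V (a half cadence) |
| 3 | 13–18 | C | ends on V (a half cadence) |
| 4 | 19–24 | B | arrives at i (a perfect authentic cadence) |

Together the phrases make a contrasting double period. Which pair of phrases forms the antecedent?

phrases 1 and 2

In a double period the first pair of phrases (ending half cadence) is the large antecedent and the second pair (ending perfect authentic cadence) is the large consequent; the antecedent is phrases 1 and 2.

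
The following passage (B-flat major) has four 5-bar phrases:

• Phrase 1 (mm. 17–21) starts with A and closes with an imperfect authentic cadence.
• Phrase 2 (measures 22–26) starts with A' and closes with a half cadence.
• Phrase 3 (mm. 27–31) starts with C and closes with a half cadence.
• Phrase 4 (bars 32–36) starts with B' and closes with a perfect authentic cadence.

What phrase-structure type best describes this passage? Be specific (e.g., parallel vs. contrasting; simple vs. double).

contrasting double period

Four phrases in two halves: the first half (mm. 17–26) ends with a half cadence, the second (mm. 27-36) with a perfect authentic cadence — a large antecedent–consequent pair, i.e. a double period.
Phrase 3 begins with different material from phrase 1, making it contrasting.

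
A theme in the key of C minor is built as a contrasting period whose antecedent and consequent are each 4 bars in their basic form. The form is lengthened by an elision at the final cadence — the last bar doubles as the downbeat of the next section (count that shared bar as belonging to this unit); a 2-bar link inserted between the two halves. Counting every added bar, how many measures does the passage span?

Basic contrasting period: 4 + 4 = 8 bars.
8 (basic form) + 2 (link) = 10.
The elision shares a bar with the next section but does not change this unit's count.

10 measures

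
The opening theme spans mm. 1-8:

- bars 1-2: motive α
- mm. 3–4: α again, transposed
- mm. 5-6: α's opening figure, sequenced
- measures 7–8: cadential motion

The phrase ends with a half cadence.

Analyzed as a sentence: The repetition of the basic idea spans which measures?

The presentation of a sentence is the basic idea (measures 1–2) plus its repetition (bars 3-4); the repetition of the basic idea is therefore measures 3–4.

measures 3–4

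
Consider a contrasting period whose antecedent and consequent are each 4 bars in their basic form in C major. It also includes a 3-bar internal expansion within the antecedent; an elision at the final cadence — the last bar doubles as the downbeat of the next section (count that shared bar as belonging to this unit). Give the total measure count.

Basic contrasting period: 4 + 4 = 8 bars.
8 (basic form) + 3 (internal expansion) = 11.
The elision shares a bar with the next section but does not change this unit's count.

11 measures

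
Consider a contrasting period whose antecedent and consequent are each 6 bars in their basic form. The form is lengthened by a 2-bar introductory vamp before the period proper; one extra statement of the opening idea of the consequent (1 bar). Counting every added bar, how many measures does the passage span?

15 measures

Basic contrasting period: 6 + 6 = 12 bars.
12 (basic form) + 2 (introduction) + 1 (extra statement) = 15.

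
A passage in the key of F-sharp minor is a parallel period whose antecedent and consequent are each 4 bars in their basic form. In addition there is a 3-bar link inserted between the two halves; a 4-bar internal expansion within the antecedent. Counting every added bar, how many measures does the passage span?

15 measures

Basic parallel period: 4 + 4 = 8 bars.
8 (basic form) + 3 (link) + 4 (internal expansion) = 15.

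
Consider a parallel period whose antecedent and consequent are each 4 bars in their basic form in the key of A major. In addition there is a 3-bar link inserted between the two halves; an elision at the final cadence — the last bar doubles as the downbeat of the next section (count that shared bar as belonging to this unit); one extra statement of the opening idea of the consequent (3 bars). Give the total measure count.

Basic parallel period: 4 + 4 = 8 bars.
8 (basic form) + 3 (link) + 3 (extra statement) = 14.
The elision shares a bar with the next section but does not change this unit's count.

14 measures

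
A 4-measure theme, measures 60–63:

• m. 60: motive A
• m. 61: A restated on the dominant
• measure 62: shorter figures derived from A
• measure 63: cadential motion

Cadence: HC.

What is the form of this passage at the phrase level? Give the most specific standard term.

Basic idea (bar 60) + its repetition (m. 61) form the presentation; fragmentation and cadence (mm. 62–63) form the continuation — the 4-bar whole is a sentence.

sentence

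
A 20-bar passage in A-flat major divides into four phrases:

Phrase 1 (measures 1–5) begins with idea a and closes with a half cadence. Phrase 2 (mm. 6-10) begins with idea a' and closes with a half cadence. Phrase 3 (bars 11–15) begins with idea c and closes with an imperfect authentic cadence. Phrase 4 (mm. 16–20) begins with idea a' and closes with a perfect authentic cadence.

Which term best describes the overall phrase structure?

contrasting double period

Four phrases in two halves: the first half (measures 1-10) ends with a half cadence, the second (mm. 11–20) with a perfect authentic cadence — a large antecedent–consequent pair, i.e. a double period.
Phrase 3 begins with different material from phrase 1, making it contrasting.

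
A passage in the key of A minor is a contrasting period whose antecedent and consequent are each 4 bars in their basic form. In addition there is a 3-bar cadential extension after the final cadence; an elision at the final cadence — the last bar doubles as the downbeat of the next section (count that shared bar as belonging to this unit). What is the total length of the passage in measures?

11 measures

Basic contrasting period: 4 + 4 = 8 bars.
8 (basic form) + 3 (cadential extension) = 11.
The elision shares a bar with the next section but does not change this unit's count.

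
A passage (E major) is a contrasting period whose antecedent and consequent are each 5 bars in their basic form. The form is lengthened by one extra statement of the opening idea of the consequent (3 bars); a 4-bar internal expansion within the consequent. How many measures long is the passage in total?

17 measures

Basic contrasting period: 5 + 5 = 10 bars.
10 (basic form) + 3 (extra statement) + 4 (internal expansion) = 17.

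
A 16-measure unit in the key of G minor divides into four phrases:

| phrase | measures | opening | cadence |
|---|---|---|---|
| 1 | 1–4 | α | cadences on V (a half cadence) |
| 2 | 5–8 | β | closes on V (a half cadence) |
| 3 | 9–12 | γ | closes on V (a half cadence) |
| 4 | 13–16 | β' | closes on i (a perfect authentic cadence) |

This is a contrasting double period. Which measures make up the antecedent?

measures 1–8

In a double period the first pair of phrases (ending half cadence) is the large antecedent and the second pair (ending perfect authentic cadence) is the large consequent; the antecedent is measures 1–8.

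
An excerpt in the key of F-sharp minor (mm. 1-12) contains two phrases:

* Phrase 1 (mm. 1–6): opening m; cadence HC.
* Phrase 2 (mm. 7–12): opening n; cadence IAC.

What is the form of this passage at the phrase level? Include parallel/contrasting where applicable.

Phrase 1 ends with a half cadence (weaker) and phrase 2 with an imperfect authentic cadence (stronger): antecedent + consequent = a period.
The two phrases open with different material (m / n), so the period is contrasting.

contrasting period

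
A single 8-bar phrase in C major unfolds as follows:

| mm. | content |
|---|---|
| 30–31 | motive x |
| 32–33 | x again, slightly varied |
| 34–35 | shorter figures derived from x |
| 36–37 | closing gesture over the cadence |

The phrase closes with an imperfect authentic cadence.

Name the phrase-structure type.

sentence

Basic idea (mm. 30–31) + its repetition (measures 32–33) form the presentation; fragmentation and cadence (bars 34–37) form the continuation — the 8-bar whole is a sentence.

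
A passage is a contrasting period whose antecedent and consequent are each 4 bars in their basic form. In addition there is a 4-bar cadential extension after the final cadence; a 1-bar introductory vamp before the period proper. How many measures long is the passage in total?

Basic contrasting period: 4 + 4 = 8 bars.
8 (basic form) + 4 (cadential extension) + 1 (introduction) = 13.

13 measures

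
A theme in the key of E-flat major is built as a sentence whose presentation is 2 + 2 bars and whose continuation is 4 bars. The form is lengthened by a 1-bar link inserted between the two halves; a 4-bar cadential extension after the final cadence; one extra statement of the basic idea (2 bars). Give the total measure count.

Basic sentence: 2 + 2 + 4 = 8 bars.
8 (basic form) + 1 (link) + 4 (cadential extension) + 2 (extra statement) = 15.

15 measures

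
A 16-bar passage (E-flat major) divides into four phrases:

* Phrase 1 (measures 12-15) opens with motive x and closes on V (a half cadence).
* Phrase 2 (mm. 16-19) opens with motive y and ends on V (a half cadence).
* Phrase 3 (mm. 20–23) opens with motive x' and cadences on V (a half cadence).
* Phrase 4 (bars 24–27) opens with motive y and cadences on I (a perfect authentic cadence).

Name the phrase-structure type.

parallel double period

Four phrases in two halves: the first half (mm. 12–19) ends with a half cadence, the second (mm. 20–27) with a perfect authentic cadence — a large antecedent–consequent pair, i.e. a double period.
Phrase 3 begins with the same material as phrase 1, making it parallel.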